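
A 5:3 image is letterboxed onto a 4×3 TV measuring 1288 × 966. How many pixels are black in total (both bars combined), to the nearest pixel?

248842 pixels

5:3 is wider than 4×3, so it spans the full width.
That makes the image 772.8000 px tall (1288 × 3/5).
966 − 772.8000 = 193.2000 px of bars.
Bar area = 193.2000 × 1288 ≈ 248842 px.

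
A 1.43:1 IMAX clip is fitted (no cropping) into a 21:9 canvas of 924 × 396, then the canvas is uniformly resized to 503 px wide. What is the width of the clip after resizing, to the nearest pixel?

308 px

Fitted into 924×396, the clip spans the height; its width is 396 × 1.430 ≈ 566.28 px.
Scaling 924 → 503 is ×0.5444, so the width becomes 566.28 × 0.5444 ≈ 308.27 px.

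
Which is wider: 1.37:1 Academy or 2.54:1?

1.37 and 2.54; 2.54 > 1.37.

2.54:1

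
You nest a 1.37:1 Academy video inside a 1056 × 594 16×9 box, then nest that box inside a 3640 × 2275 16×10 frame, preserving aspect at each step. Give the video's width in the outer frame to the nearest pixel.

First fit — 1.37:1 Academy into 1056×594 spans the height: 813.78 × 594.00.
The 16×9 canvas is width-limited in 3640×2275, giving 3640.00 × 2047.50; scale factor 3.4470.
So the video's width is 813.78 × 3.4470 ≈ 2805.07.

2805 px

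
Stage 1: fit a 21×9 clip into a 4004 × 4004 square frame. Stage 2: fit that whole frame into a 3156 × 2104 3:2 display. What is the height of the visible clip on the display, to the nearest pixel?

21×9 in 4004×4004: fills the width, so the clip is 4004.00 × 1716.00.
square in 3156×2104: fills the height, so the intermediate becomes 2104.00 × 2104.00 — a scale of ×0.5255.
So the clip's height is 1716.00 × 0.5255 ≈ 901.71.

902 px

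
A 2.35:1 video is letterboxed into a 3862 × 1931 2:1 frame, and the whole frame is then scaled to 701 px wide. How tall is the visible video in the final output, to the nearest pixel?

At 3862×1931 the video is width-limited, so height = 3862 / 2.350 ≈ 1643.40 px.
The frame scales by 701/3862 = 0.1815; 1643.40 × 0.1815 ≈ 298.30 px.

298 px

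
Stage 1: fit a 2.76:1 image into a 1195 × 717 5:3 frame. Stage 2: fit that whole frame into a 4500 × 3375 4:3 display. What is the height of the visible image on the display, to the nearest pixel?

1630 px

First fit — 2.76:1 into 1195×717 spans the width: 1195.00 × 432.97.
Second fit — the 5:3 canvas into 4500×3375 spans the width: 4500.00 × 2700.00 (×3.7657 from 1195×717).
The image scales with it: height 432.97 × 3.7657 ≈ 1630.43.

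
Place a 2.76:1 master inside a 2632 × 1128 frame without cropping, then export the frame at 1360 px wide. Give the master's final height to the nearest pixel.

Fitted into 2632×1128, the master spans the width; its height is 2632 / 2.760 ≈ 953.62 px.
The frame scales by 1360/2632 = 0.5167; 953.62 × 0.5167 ≈ 492.75 px.

493 px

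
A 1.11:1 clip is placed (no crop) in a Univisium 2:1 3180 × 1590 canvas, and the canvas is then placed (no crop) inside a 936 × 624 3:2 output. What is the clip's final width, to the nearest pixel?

1.11:1 in 3180×1590: fills the height, so the clip is 1764.90 × 1590.00.
The Univisium 2:1 canvas is width-limited in 936×624, giving 936.00 × 468.00; scale factor 0.2943.
So the clip's width is 1764.90 × 0.2943 ≈ 519.48.

519 px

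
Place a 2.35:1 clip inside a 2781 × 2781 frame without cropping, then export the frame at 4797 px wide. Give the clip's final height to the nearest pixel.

In the 2781×2781 frame the clip fills the width: height = 2781 / 2.350 ≈ 1183.40 px.
Resizing to 4797 px wide multiplies everything by 1.7249: 1183.40 → 2041.28 px.

2041 px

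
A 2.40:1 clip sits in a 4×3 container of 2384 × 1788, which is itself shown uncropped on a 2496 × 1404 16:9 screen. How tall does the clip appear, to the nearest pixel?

First fit — 2.40:1 into 2384×1788 spans the width: 2384.00 × 993.33.
4×3 in 2496×1404: fills the height, so the intermediate becomes 1872.00 × 1404.00 — a scale of ×0.7852.
The clip scales with it: height 993.33 × 0.7852 ≈ 780.00.

780 px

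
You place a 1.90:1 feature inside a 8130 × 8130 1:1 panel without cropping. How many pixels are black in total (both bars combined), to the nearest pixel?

31309058 pixels

Since 1.900 > 1.000, the feature is width-limited.
Content height = 8130 / 1.900 ≈ 4278.9474 px.
8130 − 4278.9474 = 3851.0526 px of bars.
That's 3851.0526 × 8130 ≈ 31309058 black pixels.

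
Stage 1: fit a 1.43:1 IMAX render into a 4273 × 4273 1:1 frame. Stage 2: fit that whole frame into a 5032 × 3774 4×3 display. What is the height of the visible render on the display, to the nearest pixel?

Inside the 4273×4273 canvas the render is width-limited at 4273.00 × 2988.11.
Second fit — the 1:1 canvas into 5032×3774 spans the height: 3774.00 × 3774.00 (×0.8832 from 4273×4273).
Applying the same ×0.8832: 2988.11 → 2639.16.

2639 px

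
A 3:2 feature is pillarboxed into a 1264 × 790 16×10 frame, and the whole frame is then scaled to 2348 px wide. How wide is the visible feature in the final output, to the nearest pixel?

Fitted into 1264×790, the feature spans the height; its width is 790 × 3/2 ≈ 1185.00 px.
Resizing to 2348 px wide multiplies everything by 1.8576: 1185.00 → 2201.25 px.

2201 px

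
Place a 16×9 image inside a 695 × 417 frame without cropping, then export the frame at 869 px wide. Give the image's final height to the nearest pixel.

489 px

In the 695×417 frame the image fills the width: height = 695 × 9/16 ≈ 390.94 px.
The frame scales by 869/695 = 1.2504; 390.94 × 1.2504 ≈ 488.81 px.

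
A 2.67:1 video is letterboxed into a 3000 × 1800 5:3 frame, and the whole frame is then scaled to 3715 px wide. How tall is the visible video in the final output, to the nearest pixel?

In the 3000×1800 frame the video fills the width: height = 3000 / 2.670 ≈ 1123.60 px.
Scaling 3000 → 3715 is ×1.2383, so the height becomes 1123.60 × 1.2383 ≈ 1391.39 px.

1391 px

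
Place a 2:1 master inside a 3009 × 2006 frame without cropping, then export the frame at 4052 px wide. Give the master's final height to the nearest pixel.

2026 px

Fitted into 3009×2006, the master spans the width; its height is 3009 × 1/2 ≈ 1504.50 px.
The frame scales by 4052/3009 = 1.3466; 1504.50 × 1.3466 ≈ 2026.00 px.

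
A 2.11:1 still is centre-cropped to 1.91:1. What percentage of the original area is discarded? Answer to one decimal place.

Going from 2.11:1 to 1.91:1 means cutting width while keeping height.
Area ratio = (1.910)/(2.110) = 90.52%; the remaining 9.48% is cropped out.

9.5%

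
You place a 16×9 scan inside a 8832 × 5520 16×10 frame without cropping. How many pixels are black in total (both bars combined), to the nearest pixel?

4875264 pixels

Since 1.778 > 1.600, the scan is width-limited.
The scan is 8832 × 9/16 ≈ 4968.0000 px tall.
Leftover height: 5520 − 4968.0000 = 552.0000 px.
Bar area = 552.0000 × 8832 ≈ 4875264 px.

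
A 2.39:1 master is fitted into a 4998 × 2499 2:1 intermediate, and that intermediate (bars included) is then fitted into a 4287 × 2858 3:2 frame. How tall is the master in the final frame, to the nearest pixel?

Inside the 4998×2499 canvas the master is width-limited at 4998.00 × 2091.21.
The 2:1 canvas is width-limited in 4287×2858, giving 4287.00 × 2143.50; scale factor 0.8577.
So the master's height is 2091.21 × 0.8577 ≈ 1793.72.

1794 px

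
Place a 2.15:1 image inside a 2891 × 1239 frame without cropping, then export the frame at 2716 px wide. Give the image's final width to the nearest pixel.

At 2891×1239 the image is height-limited, so width = 1239 × 2.150 ≈ 2663.85 px.
Resizing to 2716 px wide multiplies everything by 0.9395: 2663.85 → 2502.60 px.

2503 px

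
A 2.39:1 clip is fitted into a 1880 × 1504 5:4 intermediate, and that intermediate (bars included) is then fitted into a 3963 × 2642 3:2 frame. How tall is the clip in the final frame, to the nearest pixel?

2.39:1 in 1880×1504: fills the width, so the clip is 1880.00 × 786.61.
The 5:4 canvas is height-limited in 3963×2642, giving 3302.50 × 2642.00; scale factor 1.7566.
The clip scales with it: height 786.61 × 1.7566 ≈ 1381.80.

1382 px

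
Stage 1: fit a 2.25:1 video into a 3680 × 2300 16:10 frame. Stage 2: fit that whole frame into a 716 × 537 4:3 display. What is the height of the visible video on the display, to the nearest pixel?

318 px

Inside the 3680×2300 canvas the video is width-limited at 3680.00 × 1635.56.
16:10 in 716×537: fills the width, so the intermediate becomes 716.00 × 447.50 — a scale of ×0.1946.
So the video's height is 1635.56 × 0.1946 ≈ 318.22.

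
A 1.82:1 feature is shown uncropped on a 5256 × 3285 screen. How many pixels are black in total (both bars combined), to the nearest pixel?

2087094 pixels

1.82:1 is wider than 16×10, so it spans the full width.
The feature is 5256 / 1.820 ≈ 2887.9121 px tall.
Leftover height: 3285 − 2887.9121 = 397.0879 px.
Across the 5256-px span: 397.0879 × 5256 ≈ 2087094 px.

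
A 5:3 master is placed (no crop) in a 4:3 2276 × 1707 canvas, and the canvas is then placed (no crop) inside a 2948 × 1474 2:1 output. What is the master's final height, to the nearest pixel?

1179 px

Inside the 2276×1707 canvas the master is width-limited at 2276.00 × 1365.60.
Second fit — the 4:3 canvas into 2948×1474 spans the height: 1965.33 × 1474.00 (×0.8635 from 2276×1707).
Applying the same ×0.8635: 1365.60 → 1179.20.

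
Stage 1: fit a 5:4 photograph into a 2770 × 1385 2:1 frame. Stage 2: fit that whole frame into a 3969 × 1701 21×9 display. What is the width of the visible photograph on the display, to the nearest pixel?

2126 px

Inside the 2770×1385 canvas the photograph is height-limited at 1731.25 × 1385.00.
The 2:1 canvas is height-limited in 3969×1701, giving 3402.00 × 1701.00; scale factor 1.2282.
So the photograph's width is 1731.25 × 1.2282 ≈ 2126.25.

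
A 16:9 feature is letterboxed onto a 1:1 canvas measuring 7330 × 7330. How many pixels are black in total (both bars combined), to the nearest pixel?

23506394 pixels

16:9 is wider than 1:1, so it spans the full width.
That makes the image 4123.1250 px tall (7330 × 9/16).
Leftover height: 7330 − 4123.1250 = 3206.8750 px.
That's 3206.8750 × 7330 ≈ 23506394 black pixels.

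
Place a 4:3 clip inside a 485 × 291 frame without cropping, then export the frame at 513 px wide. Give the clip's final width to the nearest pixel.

410 px

At 485×291 the clip is height-limited, so width = 291 × 4/3 ≈ 388.00 px.
The frame scales by 513/485 = 1.0577; 388.00 × 1.0577 ≈ 410.40 px.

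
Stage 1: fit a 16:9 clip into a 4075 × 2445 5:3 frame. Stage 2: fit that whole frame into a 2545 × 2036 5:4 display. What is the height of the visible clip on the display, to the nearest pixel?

First fit — 16:9 into 4075×2445 spans the width: 4075.00 × 2292.19.
The 5:3 canvas is width-limited in 2545×2036, giving 2545.00 × 1527.00; scale factor 0.6245.
The clip scales with it: height 2292.19 × 0.6245 ≈ 1431.56.

1432 px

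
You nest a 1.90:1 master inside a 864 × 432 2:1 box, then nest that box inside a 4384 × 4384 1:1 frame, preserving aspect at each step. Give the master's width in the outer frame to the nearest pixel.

4165 px

1.90:1 in 864×432: fills the height, so the master is 820.80 × 432.00.
2:1 in 4384×4384: fills the width, so the intermediate becomes 4384.00 × 2192.00 — a scale of ×5.0741.
The master scales with it: width 820.80 × 5.0741 ≈ 4164.80.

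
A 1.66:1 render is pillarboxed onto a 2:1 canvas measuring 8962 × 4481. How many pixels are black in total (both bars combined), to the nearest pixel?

1.66:1 is narrower than 2:1, so it spans the full height.
Content width = 4481 × 1.660 ≈ 7438.4600 px.
Black = 8962 − 7438.4600 = 1523.5400 px.
Bar area = 1523.5400 × 4481 ≈ 6826983 px.

6826983 pixels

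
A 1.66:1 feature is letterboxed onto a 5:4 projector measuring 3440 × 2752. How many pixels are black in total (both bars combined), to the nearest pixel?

Since 1.660 > 1.250, the feature is width-limited.
Content height = 3440 / 1.660 ≈ 2072.2892 px.
2752 − 2072.2892 = 679.7108 px of bars.
Across the 3440-px span: 679.7108 × 3440 ≈ 2338205 px.

2338205 pixels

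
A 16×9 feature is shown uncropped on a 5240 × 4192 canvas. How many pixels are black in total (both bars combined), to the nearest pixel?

6521180 pixels

Since 1.778 > 1.250, the feature is width-limited.
That makes the image 2947.5000 px tall (5240 × 9/16).
Leftover height: 4192 − 2947.5000 = 1244.5000 px.
That's 1244.5000 × 5240 ≈ 6521180 black pixels.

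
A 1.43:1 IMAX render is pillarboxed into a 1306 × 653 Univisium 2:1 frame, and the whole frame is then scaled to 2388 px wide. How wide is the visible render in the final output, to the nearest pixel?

At 1306×653 the render is height-limited, so width = 653 × 1.430 ≈ 933.79 px.
The frame scales by 2388/1306 = 1.8285; 933.79 × 1.8285 ≈ 1707.42 px.

1707 px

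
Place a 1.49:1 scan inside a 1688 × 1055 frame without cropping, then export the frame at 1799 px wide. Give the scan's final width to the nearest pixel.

At 1688×1055 the scan is height-limited, so width = 1055 × 1.490 ≈ 1571.95 px.
The frame scales by 1799/1688 = 1.0658; 1571.95 × 1.0658 ≈ 1675.32 px.

1675 px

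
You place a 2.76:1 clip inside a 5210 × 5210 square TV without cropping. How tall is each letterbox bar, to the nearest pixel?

1661 px

2.76:1 is wider than square, so it spans the full width.
The clip is 5210 / 2.760 ≈ 1887.68 px tall.
Black = 5210 − 1887.68 = 3322.32 px, or 1661.16 per bar.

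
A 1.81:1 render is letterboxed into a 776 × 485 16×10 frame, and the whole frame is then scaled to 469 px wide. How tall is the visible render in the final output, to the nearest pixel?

In the 776×485 frame the render fills the width: height = 776 / 1.810 ≈ 428.73 px.
Resizing to 469 px wide multiplies everything by 0.6044: 428.73 → 259.12 px.

259 px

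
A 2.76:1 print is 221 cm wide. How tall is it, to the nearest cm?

80 cm

221 / 2.760 = 80.07.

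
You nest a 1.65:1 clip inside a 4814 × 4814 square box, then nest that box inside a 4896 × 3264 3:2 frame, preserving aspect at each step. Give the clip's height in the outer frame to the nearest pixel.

First fit — 1.65:1 into 4814×4814 spans the width: 4814.00 × 2917.58.
The square canvas is height-limited in 4896×3264, giving 3264.00 × 3264.00; scale factor 0.6780.
So the clip's height is 2917.58 × 0.6780 ≈ 1978.18.

1978 px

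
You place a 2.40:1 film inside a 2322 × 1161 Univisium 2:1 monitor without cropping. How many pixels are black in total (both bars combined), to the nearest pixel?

449307 pixels

Since 2.400 > 2.000, the film is width-limited.
The film is 2322 / 2.400 ≈ 967.5000 px tall.
Black = 1161 − 967.5000 = 193.5000 px.
That's 193.5000 × 2322 ≈ 449307 black pixels.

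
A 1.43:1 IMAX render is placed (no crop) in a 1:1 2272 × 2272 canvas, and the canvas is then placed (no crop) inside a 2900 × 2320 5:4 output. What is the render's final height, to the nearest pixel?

First fit — 1.43:1 IMAX into 2272×2272 spans the width: 2272.00 × 1588.81.
The 1:1 canvas is height-limited in 2900×2320, giving 2320.00 × 2320.00; scale factor 1.0211.
Applying the same ×1.0211: 1588.81 → 1622.38.

1622 px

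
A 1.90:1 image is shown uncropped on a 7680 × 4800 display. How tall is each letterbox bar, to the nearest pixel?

Since 1.900 > 1.600, the image is width-limited.
That makes the image 4042.11 px tall (7680 / 1.900).
Leftover height: 4800 − 4042.11 = 757.89 px → 378.95 each side.

379 px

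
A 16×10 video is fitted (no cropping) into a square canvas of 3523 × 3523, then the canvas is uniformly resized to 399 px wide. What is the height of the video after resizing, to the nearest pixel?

In the 3523×3523 frame the video fills the width: height = 3523 × 10/16 ≈ 2201.88 px.
Scaling 3523 → 399 is ×0.1133, so the height becomes 2201.88 × 0.1133 ≈ 249.38 px.

249 px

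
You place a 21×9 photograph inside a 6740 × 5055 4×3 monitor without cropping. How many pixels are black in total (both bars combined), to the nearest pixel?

21×9 (2.333) > 4×3 (1.333), so the photograph fills the width.
That makes the image 2888.5714 px tall (6740 × 9/21).
5055 − 2888.5714 = 2166.4286 px of bars.
Across the 6740-px span: 2166.4286 × 6740 ≈ 14601729 px.

14601729 pixels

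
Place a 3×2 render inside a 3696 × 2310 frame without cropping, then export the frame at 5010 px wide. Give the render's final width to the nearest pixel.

4697 px

At 3696×2310 the render is height-limited, so width = 2310 × 3/2 ≈ 3465.00 px.
The frame scales by 5010/3696 = 1.3555; 3465.00 × 1.3555 ≈ 4696.88 px.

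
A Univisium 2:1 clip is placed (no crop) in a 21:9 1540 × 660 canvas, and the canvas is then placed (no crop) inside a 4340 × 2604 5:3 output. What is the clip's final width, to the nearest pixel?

3720 px

Inside the 1540×660 canvas the clip is height-limited at 1320.00 × 660.00.
21:9 in 4340×2604: fills the width, so the intermediate becomes 4340.00 × 1860.00 — a scale of ×2.8182.
The clip scales with it: width 1320.00 × 2.8182 ≈ 3720.00.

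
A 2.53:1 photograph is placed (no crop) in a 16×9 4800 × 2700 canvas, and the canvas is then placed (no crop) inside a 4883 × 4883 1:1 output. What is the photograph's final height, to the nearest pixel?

First fit — 2.53:1 into 4800×2700 spans the width: 4800.00 × 1897.23.
16×9 in 4883×4883: fills the width, so the intermediate becomes 4883.00 × 2746.69 — a scale of ×1.0173.
So the photograph's height is 1897.23 × 1.0173 ≈ 1930.04.

1930 px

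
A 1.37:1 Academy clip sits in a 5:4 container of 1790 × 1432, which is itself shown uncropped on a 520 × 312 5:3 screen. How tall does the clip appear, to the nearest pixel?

285 px

Inside the 1790×1432 canvas the clip is width-limited at 1790.00 × 1306.57.
The 5:4 canvas is height-limited in 520×312, giving 390.00 × 312.00; scale factor 0.2179.
Applying the same ×0.2179: 1306.57 → 284.67.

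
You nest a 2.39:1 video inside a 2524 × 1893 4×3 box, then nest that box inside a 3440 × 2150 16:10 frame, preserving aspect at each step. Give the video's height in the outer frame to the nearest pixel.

1199 px

First fit — 2.39:1 into 2524×1893 spans the width: 2524.00 × 1056.07.
Second fit — the 4×3 canvas into 3440×2150 spans the height: 2866.67 × 2150.00 (×1.1358 from 2524×1893).
The video scales with it: height 1056.07 × 1.1358 ≈ 1199.44.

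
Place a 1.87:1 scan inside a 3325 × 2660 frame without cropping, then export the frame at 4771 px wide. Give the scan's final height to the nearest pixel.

2551 px

At 3325×2660 the scan is width-limited, so height = 3325 / 1.870 ≈ 1778.07 px.
Resizing to 4771 px wide multiplies everything by 1.4349: 1778.07 → 2551.34 px.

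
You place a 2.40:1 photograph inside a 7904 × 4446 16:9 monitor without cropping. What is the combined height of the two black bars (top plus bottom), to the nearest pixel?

1153 px

2.40:1 is wider than 16:9, so it spans the full width.
The photograph is 7904 / 2.400 ≈ 3293.33 px tall.
Black = 4446 − 3293.33 = 1152.67 px.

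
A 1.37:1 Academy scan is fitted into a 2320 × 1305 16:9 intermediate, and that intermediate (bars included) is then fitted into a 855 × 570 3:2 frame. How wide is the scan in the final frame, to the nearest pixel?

Inside the 2320×1305 canvas the scan is height-limited at 1787.85 × 1305.00.
The 16:9 canvas is width-limited in 855×570, giving 855.00 × 480.94; scale factor 0.3685.
The scan scales with it: width 1787.85 × 0.3685 ≈ 658.88.

659 px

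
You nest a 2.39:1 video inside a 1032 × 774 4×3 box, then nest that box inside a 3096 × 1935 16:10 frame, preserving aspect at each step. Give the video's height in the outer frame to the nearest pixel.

1079 px

2.39:1 in 1032×774: fills the width, so the video is 1032.00 × 431.80.
4×3 in 3096×1935: fills the height, so the intermediate becomes 2580.00 × 1935.00 — a scale of ×2.5000.
Applying the same ×2.5000: 431.80 → 1079.50.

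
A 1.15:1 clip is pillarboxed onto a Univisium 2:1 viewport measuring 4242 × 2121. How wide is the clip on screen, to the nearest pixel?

1.15:1 is narrower than Univisium 2:1, so it spans the full height.
The clip is 2121 × 1.150 ≈ 2439.15 px wide.

2439 px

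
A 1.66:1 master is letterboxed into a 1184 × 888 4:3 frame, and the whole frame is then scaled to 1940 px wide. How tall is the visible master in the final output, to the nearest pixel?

In the 1184×888 frame the master fills the width: height = 1184 / 1.660 ≈ 713.25 px.
Resizing to 1940 px wide multiplies everything by 1.6385: 713.25 → 1168.67 px.

1169 px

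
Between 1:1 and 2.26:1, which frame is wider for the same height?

2.26:1

1 and 2.26; 2.26 > 1.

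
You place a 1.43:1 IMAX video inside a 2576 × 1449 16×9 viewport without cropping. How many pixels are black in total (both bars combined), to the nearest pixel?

1.43:1 IMAX (1.430) < 16×9 (1.778), so the video fills the height.
The video is 1449 × 1.430 ≈ 2072.0700 px wide.
Leftover width: 2576 − 2072.0700 = 503.9300 px.
That's 503.9300 × 1449 ≈ 730195 black pixels.

730195 pixels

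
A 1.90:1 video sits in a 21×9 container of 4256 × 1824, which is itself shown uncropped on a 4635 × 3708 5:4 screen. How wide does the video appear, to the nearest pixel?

3774 px

1.90:1 in 4256×1824: fills the height, so the video is 3465.60 × 1824.00.
The 21×9 canvas is width-limited in 4635×3708, giving 4635.00 × 1986.43; scale factor 1.0891.
Applying the same ×1.0891: 3465.60 → 3774.21.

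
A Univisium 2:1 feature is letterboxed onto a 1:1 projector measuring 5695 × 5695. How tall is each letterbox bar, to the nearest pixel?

Univisium 2:1 is wider than 1:1, so it spans the full width.
The feature is 5695 × 1/2 ≈ 2847.50 px tall.
Black = 5695 − 2847.50 = 2847.50 px, or 1423.75 per bar.

1424 px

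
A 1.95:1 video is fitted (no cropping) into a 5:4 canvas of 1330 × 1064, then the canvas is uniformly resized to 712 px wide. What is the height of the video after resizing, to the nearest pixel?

365 px

In the 1330×1064 frame the video fills the width: height = 1330 / 1.950 ≈ 682.05 px.
The frame scales by 712/1330 = 0.5353; 682.05 × 0.5353 ≈ 365.13 px.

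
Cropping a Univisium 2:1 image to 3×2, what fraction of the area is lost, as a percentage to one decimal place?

25.0%

3×2 is narrower than Univisium 2:1, so the crop keeps the full height and trims the width.
Fraction kept = (1.500)/(2.000) ≈ 75.00%, so 25.00% is lost.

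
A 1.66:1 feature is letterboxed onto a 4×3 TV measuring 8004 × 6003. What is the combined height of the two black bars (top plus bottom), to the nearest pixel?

1181 px

Since 1.660 > 1.333, the feature is width-limited.
The feature is 8004 / 1.660 ≈ 4821.69 px tall.
6003 − 4821.69 = 1181.31 px of bars.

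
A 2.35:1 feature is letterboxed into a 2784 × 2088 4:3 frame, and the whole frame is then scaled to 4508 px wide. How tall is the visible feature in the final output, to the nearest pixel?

1918 px

At 2784×2088 the feature is width-limited, so height = 2784 / 2.350 ≈ 1184.68 px.
Scaling 2784 → 4508 is ×1.6193, so the height becomes 1184.68 × 1.6193 ≈ 1918.30 px.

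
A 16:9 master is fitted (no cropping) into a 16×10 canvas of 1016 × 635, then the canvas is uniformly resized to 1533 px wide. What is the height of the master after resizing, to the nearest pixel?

862 px

Fitted into 1016×635, the master spans the width; its height is 1016 × 9/16 ≈ 571.50 px.
Resizing to 1533 px wide multiplies everything by 1.5089: 571.50 → 862.31 px.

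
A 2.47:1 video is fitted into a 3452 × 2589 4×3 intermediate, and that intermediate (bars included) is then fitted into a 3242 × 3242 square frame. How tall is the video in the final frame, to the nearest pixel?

First fit — 2.47:1 into 3452×2589 spans the width: 3452.00 × 1397.57.
4×3 in 3242×3242: fills the width, so the intermediate becomes 3242.00 × 2431.50 — a scale of ×0.9392.
Applying the same ×0.9392: 1397.57 → 1312.55.

1313 px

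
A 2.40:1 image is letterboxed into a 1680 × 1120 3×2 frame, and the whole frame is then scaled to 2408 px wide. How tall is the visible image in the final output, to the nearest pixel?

1003 px

At 1680×1120 the image is width-limited, so height = 1680 / 2.400 ≈ 700.00 px.
The frame scales by 2408/1680 = 1.4333; 700.00 × 1.4333 ≈ 1003.33 px.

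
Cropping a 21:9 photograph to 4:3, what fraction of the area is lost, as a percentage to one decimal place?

42.9%

Going from 21:9 to 4:3 means cutting width while keeping height.
Area ratio = (1.333)/(2.333) = 57.14%; the remaining 42.86% is cropped out.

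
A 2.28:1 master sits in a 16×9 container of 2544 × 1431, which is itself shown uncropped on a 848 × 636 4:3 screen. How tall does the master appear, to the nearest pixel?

372 px

First fit — 2.28:1 into 2544×1431 spans the width: 2544.00 × 1115.79.
Second fit — the 16×9 canvas into 848×636 spans the width: 848.00 × 477.00 (×0.3333 from 2544×1431).
So the master's height is 1115.79 × 0.3333 ≈ 371.93.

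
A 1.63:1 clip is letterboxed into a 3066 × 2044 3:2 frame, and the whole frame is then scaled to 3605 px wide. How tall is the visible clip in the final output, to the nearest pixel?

At 3066×2044 the clip is width-limited, so height = 3066 / 1.630 ≈ 1880.98 px.
Scaling 3066 → 3605 is ×1.1758, so the height becomes 1880.98 × 1.1758 ≈ 2211.66 px.

2212 px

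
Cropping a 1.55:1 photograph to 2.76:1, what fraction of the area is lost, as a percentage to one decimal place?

Going from 1.55:1 to 2.76:1 means cutting height while keeping width.
(1.550)/(2.760) ≈ 0.562 of the area survives, leaving 43.84% discarded.

43.8%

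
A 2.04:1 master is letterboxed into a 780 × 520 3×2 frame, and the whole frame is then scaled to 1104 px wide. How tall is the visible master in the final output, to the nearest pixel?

541 px

Fitted into 780×520, the master spans the width; its height is 780 / 2.040 ≈ 382.35 px.
Resizing to 1104 px wide multiplies everything by 1.4154: 382.35 → 541.18 px.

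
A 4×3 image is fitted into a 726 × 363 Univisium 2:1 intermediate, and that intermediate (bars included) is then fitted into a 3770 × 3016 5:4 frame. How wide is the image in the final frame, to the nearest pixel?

First fit — 4×3 into 726×363 spans the height: 484.00 × 363.00.
The Univisium 2:1 canvas is width-limited in 3770×3016, giving 3770.00 × 1885.00; scale factor 5.1928.
The image scales with it: width 484.00 × 5.1928 ≈ 2513.33.

2513 px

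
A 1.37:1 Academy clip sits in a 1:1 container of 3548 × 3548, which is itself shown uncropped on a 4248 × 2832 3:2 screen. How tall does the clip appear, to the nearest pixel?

1.37:1 Academy in 3548×3548: fills the width, so the clip is 3548.00 × 2589.78.
Second fit — the 1:1 canvas into 4248×2832 spans the height: 2832.00 × 2832.00 (×0.7982 from 3548×3548).
The clip scales with it: height 2589.78 × 0.7982 ≈ 2067.15.

2067 px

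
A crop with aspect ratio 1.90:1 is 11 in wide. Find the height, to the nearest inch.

6 in

Height = 11 / 1.900 = 5.79.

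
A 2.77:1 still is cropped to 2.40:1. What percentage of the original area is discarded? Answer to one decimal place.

The height stays; only width is cut (since 2.40:1 is narrower than 2.77:1).
(2.400)/(2.770) ≈ 0.866 of the area survives, leaving 13.36% discarded.

13.4%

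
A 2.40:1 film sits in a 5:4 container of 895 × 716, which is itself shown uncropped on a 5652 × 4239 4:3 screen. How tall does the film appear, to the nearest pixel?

2208 px

2.40:1 in 895×716: fills the width, so the film is 895.00 × 372.92.
Second fit — the 5:4 canvas into 5652×4239 spans the height: 5298.75 × 4239.00 (×5.9204 from 895×716).
The film scales with it: height 372.92 × 5.9204 ≈ 2207.81.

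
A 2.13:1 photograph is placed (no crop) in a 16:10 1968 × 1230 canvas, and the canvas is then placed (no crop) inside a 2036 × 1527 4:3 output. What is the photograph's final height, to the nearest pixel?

956 px

2.13:1 in 1968×1230: fills the width, so the photograph is 1968.00 × 923.94.
Second fit — the 16:10 canvas into 2036×1527 spans the width: 2036.00 × 1272.50 (×1.0346 from 1968×1230).
So the photograph's height is 923.94 × 1.0346 ≈ 955.87.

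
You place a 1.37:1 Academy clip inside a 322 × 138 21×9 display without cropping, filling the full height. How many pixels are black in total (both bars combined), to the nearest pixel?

18346 pixels

Content width = 138 × 1.370 ≈ 189.0600 px.
322 − 189.0600 = 132.9400 px of bars.
Across the 138-px span: 132.9400 × 138 ≈ 18346 px.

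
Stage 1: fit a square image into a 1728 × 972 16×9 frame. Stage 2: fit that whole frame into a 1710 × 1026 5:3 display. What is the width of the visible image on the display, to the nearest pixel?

962 px

square in 1728×972: fills the height, so the image is 972.00 × 972.00.
The 16×9 canvas is width-limited in 1710×1026, giving 1710.00 × 961.88; scale factor 0.9896.
So the image's width is 972.00 × 0.9896 ≈ 961.88.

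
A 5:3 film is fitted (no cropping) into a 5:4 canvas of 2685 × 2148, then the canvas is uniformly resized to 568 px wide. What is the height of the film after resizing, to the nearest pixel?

341 px

Fitted into 2685×2148, the film spans the width; its height is 2685 × 3/5 ≈ 1611.00 px.
Resizing to 568 px wide multiplies everything by 0.2115: 1611.00 → 340.80 px.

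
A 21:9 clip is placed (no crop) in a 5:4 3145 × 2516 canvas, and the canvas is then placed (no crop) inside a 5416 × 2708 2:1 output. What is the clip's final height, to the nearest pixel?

Inside the 3145×2516 canvas the clip is width-limited at 3145.00 × 1347.86.
The 5:4 canvas is height-limited in 5416×2708, giving 3385.00 × 2708.00; scale factor 1.0763.
So the clip's height is 1347.86 × 1.0763 ≈ 1450.71.

1451 px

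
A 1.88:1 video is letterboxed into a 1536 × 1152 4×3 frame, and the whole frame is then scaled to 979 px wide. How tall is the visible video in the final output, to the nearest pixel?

521 px

Fitted into 1536×1152, the video spans the width; its height is 1536 / 1.880 ≈ 817.02 px.
Resizing to 979 px wide multiplies everything by 0.6374: 817.02 → 520.74 px.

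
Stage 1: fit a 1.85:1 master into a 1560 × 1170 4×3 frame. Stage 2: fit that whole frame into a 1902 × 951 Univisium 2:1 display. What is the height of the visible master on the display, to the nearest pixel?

1.85:1 in 1560×1170: fills the width, so the master is 1560.00 × 843.24.
The 4×3 canvas is height-limited in 1902×951, giving 1268.00 × 951.00; scale factor 0.8128.
So the master's height is 843.24 × 0.8128 ≈ 685.41.

685 px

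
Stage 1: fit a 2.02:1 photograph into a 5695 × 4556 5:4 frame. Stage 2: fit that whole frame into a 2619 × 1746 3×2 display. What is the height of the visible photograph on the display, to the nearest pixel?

1080 px

Inside the 5695×4556 canvas the photograph is width-limited at 5695.00 × 2819.31.
5:4 in 2619×1746: fills the height, so the intermediate becomes 2182.50 × 1746.00 — a scale of ×0.3832.
The photograph scales with it: height 2819.31 × 0.3832 ≈ 1080.45.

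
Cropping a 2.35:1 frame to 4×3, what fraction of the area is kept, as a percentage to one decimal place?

56.7%

Going from 2.35:1 to 4×3 means cutting width while keeping height.
Fraction kept = (1.333)/(2.350) ≈ 56.74%.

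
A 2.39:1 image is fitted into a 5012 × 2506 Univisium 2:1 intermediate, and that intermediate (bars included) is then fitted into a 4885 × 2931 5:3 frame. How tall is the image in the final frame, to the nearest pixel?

2044 px

2.39:1 in 5012×2506: fills the width, so the image is 5012.00 × 2097.07.
Univisium 2:1 in 4885×2931: fills the width, so the intermediate becomes 4885.00 × 2442.50 — a scale of ×0.9747.
So the image's height is 2097.07 × 0.9747 ≈ 2043.93.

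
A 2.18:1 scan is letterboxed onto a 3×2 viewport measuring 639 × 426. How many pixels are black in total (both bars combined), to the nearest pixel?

84911 pixels

2.18:1 (2.180) > 3×2 (1.500), so the scan fills the width.
That makes the image 293.1193 px tall (639 / 2.180).
426 − 293.1193 = 132.8807 px of bars.
Across the 639-px span: 132.8807 × 639 ≈ 84911 px.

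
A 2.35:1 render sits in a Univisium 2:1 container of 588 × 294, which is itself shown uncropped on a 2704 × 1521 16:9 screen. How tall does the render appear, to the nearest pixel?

First fit — 2.35:1 into 588×294 spans the width: 588.00 × 250.21.
Univisium 2:1 in 2704×1521: fills the width, so the intermediate becomes 2704.00 × 1352.00 — a scale of ×4.5986.
Applying the same ×4.5986: 250.21 → 1150.64.

1151 px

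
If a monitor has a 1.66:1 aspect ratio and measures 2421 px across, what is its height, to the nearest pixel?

2421 / 1.660 = 1458.43.

1458 px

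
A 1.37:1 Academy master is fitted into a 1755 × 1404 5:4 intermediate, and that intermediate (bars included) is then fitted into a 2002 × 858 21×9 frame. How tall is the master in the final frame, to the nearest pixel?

First fit — 1.37:1 Academy into 1755×1404 spans the width: 1755.00 × 1281.02.
The 5:4 canvas is height-limited in 2002×858, giving 1072.50 × 858.00; scale factor 0.6111.
Applying the same ×0.6111: 1281.02 → 782.85.

783 px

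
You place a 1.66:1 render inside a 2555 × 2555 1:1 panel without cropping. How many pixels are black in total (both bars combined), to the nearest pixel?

Since 1.660 > 1.000, the render is width-limited.
That makes the image 1539.1566 px tall (2555 / 1.660).
Leftover height: 2555 − 1539.1566 = 1015.8434 px.
That's 1015.8434 × 2555 ≈ 2595480 black pixels.

2595480 pixels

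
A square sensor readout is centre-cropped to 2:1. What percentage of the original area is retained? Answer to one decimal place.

50.0%

Going from square to 2:1 means cutting height while keeping width.
Fraction kept = (1.000)/(2.000) ≈ 50.00%.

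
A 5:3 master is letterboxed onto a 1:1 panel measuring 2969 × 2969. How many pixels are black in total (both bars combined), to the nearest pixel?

3525984 pixels

5:3 is wider than 1:1, so it spans the full width.
Content height = 2969 × 3/5 ≈ 1781.4000 px.
2969 − 1781.4000 = 1187.6000 px of bars.
Bar area = 1187.6000 × 2969 ≈ 3525984 px.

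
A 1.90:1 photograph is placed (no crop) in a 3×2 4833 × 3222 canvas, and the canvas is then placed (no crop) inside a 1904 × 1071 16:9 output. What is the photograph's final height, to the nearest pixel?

846 px

1.90:1 in 4833×3222: fills the width, so the photograph is 4833.00 × 2543.68.
The 3×2 canvas is height-limited in 1904×1071, giving 1606.50 × 1071.00; scale factor 0.3324.
Applying the same ×0.3324: 2543.68 → 845.53.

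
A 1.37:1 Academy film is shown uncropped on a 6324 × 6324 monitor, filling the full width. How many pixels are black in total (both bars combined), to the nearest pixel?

Content height = 6324 / 1.370 ≈ 4616.0584 px.
6324 − 4616.0584 = 1707.9416 px of bars.
Across the 6324-px span: 1707.9416 × 6324 ≈ 10801023 px.

10801023 pixels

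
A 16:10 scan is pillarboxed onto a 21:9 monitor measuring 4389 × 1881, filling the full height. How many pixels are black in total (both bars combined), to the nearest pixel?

That makes the image 3009.6000 px wide (1881 × 16/10).
Leftover width: 4389 − 3009.6000 = 1379.4000 px.
Bar area = 1379.4000 × 1881 ≈ 2594651 px.

2594651 pixels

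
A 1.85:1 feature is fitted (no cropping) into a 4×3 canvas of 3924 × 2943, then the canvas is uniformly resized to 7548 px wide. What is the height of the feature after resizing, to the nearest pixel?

4080 px

At 3924×2943 the feature is width-limited, so height = 3924 / 1.850 ≈ 2121.08 px.
Resizing to 7548 px wide multiplies everything by 1.9235: 2121.08 → 4080.00 px.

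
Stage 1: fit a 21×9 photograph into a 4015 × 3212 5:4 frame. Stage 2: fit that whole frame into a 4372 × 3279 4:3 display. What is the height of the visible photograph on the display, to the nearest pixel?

1757 px

First fit — 21×9 into 4015×3212 spans the width: 4015.00 × 1720.71.
The 5:4 canvas is height-limited in 4372×3279, giving 4098.75 × 3279.00; scale factor 1.0209.
So the photograph's height is 1720.71 × 1.0209 ≈ 1756.61.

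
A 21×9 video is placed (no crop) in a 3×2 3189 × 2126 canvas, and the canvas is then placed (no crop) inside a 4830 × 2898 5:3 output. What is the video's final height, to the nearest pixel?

1863 px

First fit — 21×9 into 3189×2126 spans the width: 3189.00 × 1366.71.
Second fit — the 3×2 canvas into 4830×2898 spans the height: 4347.00 × 2898.00 (×1.3631 from 3189×2126).
So the video's height is 1366.71 × 1.3631 ≈ 1863.00.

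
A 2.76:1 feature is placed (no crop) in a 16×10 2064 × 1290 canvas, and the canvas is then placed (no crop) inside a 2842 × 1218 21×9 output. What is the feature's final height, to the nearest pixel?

706 px

2.76:1 in 2064×1290: fills the width, so the feature is 2064.00 × 747.83.
16×10 in 2842×1218: fills the height, so the intermediate becomes 1948.80 × 1218.00 — a scale of ×0.9442.
The feature scales with it: height 747.83 × 0.9442 ≈ 706.09.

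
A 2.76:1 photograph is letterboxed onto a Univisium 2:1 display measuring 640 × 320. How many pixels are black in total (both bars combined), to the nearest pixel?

56394 pixels

2.76:1 (2.760) > Univisium 2:1 (2.000), so the photograph fills the width.
That makes the image 231.8841 px tall (640 / 2.760).
Black = 320 − 231.8841 = 88.1159 px.
Across the 640-px span: 88.1159 × 640 ≈ 56394 px.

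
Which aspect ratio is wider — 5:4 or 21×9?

5:4 = 1.25 and 21×9 = 2.333; 2.333 > 1.25.

21×9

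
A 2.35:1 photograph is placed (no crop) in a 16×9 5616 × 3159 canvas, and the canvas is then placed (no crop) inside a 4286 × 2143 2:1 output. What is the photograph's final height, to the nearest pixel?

Inside the 5616×3159 canvas the photograph is width-limited at 5616.00 × 2389.79.
Second fit — the 16×9 canvas into 4286×2143 spans the height: 3809.78 × 2143.00 (×0.6784 from 5616×3159).
Applying the same ×0.6784: 2389.79 → 1621.18.

1621 px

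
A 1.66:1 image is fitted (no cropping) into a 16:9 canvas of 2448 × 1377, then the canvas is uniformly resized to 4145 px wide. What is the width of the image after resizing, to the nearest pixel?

Fitted into 2448×1377, the image spans the height; its width is 1377 × 1.660 ≈ 2285.82 px.
Resizing to 4145 px wide multiplies everything by 1.6932: 2285.82 → 3870.39 px.

3870 px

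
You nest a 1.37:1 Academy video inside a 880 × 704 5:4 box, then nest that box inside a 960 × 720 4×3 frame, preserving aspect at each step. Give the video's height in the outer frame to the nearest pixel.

First fit — 1.37:1 Academy into 880×704 spans the width: 880.00 × 642.34.
The 5:4 canvas is height-limited in 960×720, giving 900.00 × 720.00; scale factor 1.0227.
The video scales with it: height 642.34 × 1.0227 ≈ 656.93.

657 px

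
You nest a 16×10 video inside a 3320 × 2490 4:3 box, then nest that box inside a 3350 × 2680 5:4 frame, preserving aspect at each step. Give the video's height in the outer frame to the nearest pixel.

First fit — 16×10 into 3320×2490 spans the width: 3320.00 × 2075.00.
The 4:3 canvas is width-limited in 3350×2680, giving 3350.00 × 2512.50; scale factor 1.0090.
Applying the same ×1.0090: 2075.00 → 2093.75.

2094 px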